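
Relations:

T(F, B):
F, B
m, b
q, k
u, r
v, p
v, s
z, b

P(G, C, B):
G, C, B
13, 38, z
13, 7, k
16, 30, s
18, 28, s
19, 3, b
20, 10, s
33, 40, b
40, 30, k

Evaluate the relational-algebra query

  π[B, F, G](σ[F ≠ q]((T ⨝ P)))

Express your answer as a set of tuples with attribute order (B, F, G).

{(b, m, 19), (b, m, 33), (b, z, 19), (b, z, 33), (s, v, 16), (s, v, 18), (s, v, 20)}

Joining T and P on B yields {(m, b, 19, 3), (m, b, 33, 40), (q, k, 13, 7), (q, k, 40, 30), (v, s, 16, 30), (v, s, 18, 28), (v, s, 20, 10), (z, b, 19, 3), (z, b, 33, 40)}.
σ[F ≠ q]: keep tuples satisfying F ≠ q → {(m, b, 19, 3), (m, b, 33, 40), (v, s, 16, 30), (v, s, 18, 28), (v, s, 20, 10), (z, b, 19, 3), (z, b, 33, 40)}
π[B, F, G]: project onto (B, F, G) → {(b, m, 19), (b, m, 33), (b, z, 19), (b, z, 33), (s, v, 16), (s, v, 18), (s, v, 20)}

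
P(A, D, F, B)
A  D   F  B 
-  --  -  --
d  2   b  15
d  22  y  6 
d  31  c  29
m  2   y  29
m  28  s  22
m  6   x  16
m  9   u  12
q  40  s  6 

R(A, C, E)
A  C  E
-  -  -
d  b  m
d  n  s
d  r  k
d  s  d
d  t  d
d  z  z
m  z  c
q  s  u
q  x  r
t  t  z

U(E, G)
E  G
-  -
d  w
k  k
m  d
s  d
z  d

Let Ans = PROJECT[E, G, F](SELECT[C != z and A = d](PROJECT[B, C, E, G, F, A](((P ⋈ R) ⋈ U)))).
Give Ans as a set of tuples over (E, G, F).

Joining P and R on A yields {(d, 2, b, 15, b, m), (d, 2, b, 15, n, s), (d, 2, b, 15, r, k), (d, 2, b, 15, s, d), (d, 2, b, 15, t, d), (d, 2, b, 15, z, z), (d, 22, y, 6, b, m), (d, 22, y, 6, n, s), (d, 22, y, 6, r, k), (d, 22, y, 6, s, d), (d, 22, y, 6, t, d), (d, 22, y, 6, z, z), (d, 31, c, 29, b, m), (d, 31, c, 29, n, s), (d, 31, c, 29, r, k), (d, 31, c, 29, s, d), (d, 31, c, 29, t, d), (d, 31, c, 29, z, z), (m, 2, y, 29, z, c), (m, 28, s, 22, z, c), (m, 6, x, 16, z, c), (m, 9, u, 12, z, c), (q, 40, s, 6, s, u), (q, 40, s, 6, x, r)}.
Joining (P ⋈ R) and U on E yields {(d, 2, b, 15, b, m, d), (d, 2, b, 15, n, s, d), (d, 2, b, 15, r, k, k), (d, 2, b, 15, s, d, w), (d, 2, b, 15, t, d, w), (d, 2, b, 15, z, z, d), (d, 22, y, 6, b, m, d), (d, 22, y, 6, n, s, d), (d, 22, y, 6, r, k, k), (d, 22, y, 6, s, d, w), (d, 22, y, 6, t, d, w), (d, 22, y, 6, z, z, d), (d, 31, c, 29, b, m, d), (d, 31, c, 29, n, s, d), (d, 31, c, 29, r, k, k), (d, 31, c, 29, s, d, w), (d, 31, c, 29, t, d, w), (d, 31, c, 29, z, z, d)}.
π[B, C, E, G, F, A]: project onto (B, C, E, G, F, A) → {(15, b, m, d, b, d), (15, n, s, d, b, d), (15, r, k, k, b, d), (15, s, d, w, b, d), (15, t, d, w, b, d), (15, z, z, d, b, d), (29, b, m, d, c, d), (29, n, s, d, c, d), (29, r, k, k, c, d), (29, s, d, w, c, d), (29, t, d, w, c, d), (29, z, z, d, c, d), (6, b, m, d, y, d), (6, n, s, d, y, d), (6, r, k, k, y, d), (6, s, d, w, y, d), (6, t, d, w, y, d), (6, z, z, d, y, d)}
Selection C != z and A = d: {(15, b, m, d, b, d), (15, n, s, d, b, d), (15, r, k, k, b, d), (15, s, d, w, b, d), (15, t, d, w, b, d), (29, b, m, d, c, d), (29, n, s, d, c, d), (29, r, k, k, c, d), (29, s, d, w, c, d), (29, t, d, w, c, d), (6, b, m, d, y, d), (6, n, s, d, y, d), (6, r, k, k, y, d), (6, s, d, w, y, d), (6, t, d, w, y, d)}
π[E, G, F]: project onto (E, G, F) (3 duplicate(s) eliminated) → {(d, w, b), (d, w, c), (d, w, y), (k, k, b), (k, k, c), (k, k, y), (m, d, b), (m, d, c), (m, d, y), (s, d, b), (s, d, c), (s, d, y)}

{(d, w, b), (d, w, c), (d, w, y), (k, k, b), (k, k, c), (k, k, y), (m, d, b), (m, d, c), (m, d, y), (s, d, b), (s, d, c), (s, d, y)}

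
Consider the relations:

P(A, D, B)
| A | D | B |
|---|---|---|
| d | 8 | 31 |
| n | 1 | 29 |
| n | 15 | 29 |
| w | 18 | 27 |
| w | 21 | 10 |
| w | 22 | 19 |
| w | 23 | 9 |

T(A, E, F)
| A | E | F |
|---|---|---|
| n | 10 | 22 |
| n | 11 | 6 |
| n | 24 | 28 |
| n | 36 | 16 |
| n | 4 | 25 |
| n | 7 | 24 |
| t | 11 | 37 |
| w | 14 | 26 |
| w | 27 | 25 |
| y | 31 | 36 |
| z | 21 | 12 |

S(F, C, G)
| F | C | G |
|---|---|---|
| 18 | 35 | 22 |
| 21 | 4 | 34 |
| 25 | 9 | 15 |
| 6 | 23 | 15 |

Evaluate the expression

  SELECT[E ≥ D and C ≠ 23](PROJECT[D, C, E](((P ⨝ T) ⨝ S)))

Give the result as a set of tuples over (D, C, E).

{(1, 9, 4), (18, 9, 27), (21, 9, 27), (22, 9, 27), (23, 9, 27)}

Natural join on A: {(n, 1, 29, 10, 22), (n, 1, 29, 11, 6), (n, 1, 29, 24, 28), (n, 1, 29, 36, 16), (n, 1, 29, 4, 25), (n, 1, 29, 7, 24), (n, 15, 29, 10, 22), (n, 15, 29, 11, 6), (n, 15, 29, 24, 28), (n, 15, 29, 36, 16), (n, 15, 29, 4, 25), (n, 15, 29, 7, 24), (w, 18, 27, 14, 26), (w, 18, 27, 27, 25), (w, 21, 10, 14, 26), (w, 21, 10, 27, 25), (w, 22, 19, 14, 26), (w, 22, 19, 27, 25), (w, 23, 9, 14, 26), (w, 23, 9, 27, 25)}
Natural join on F: {(n, 1, 29, 11, 6, 23, 15), (n, 1, 29, 4, 25, 9, 15), (n, 15, 29, 11, 6, 23, 15), (n, 15, 29, 4, 25, 9, 15), (w, 18, 27, 27, 25, 9, 15), (w, 21, 10, 27, 25, 9, 15), (w, 22, 19, 27, 25, 9, 15), (w, 23, 9, 27, 25, 9, 15)}
π_{D, C, E} gives {(1, 23, 11), (1, 9, 4), (15, 23, 11), (15, 9, 4), (18, 9, 27), (21, 9, 27), (22, 9, 27), (23, 9, 27)}.
Filtering on E ≥ D and C ≠ 23 leaves {(1, 9, 4), (18, 9, 27), (21, 9, 27), (22, 9, 27), (23, 9, 27)}.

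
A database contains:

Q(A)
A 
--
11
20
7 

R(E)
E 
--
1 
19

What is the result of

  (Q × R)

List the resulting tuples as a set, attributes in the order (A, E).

{(11, 1), (11, 19), (20, 1), (20, 19), (7, 1), (7, 19)}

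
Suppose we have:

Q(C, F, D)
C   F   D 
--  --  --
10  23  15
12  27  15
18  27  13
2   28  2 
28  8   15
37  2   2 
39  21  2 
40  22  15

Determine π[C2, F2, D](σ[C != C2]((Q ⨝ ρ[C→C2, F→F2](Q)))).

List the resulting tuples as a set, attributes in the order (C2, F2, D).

ρ[C→C2, F→F2]: schema becomes (C2, F2, D); tuples unchanged.
Natural join on D: {(10, 23, 15, 10, 23), (10, 23, 15, 12, 27), (10, 23, 15, 28, 8), (10, 23, 15, 40, 22), (12, 27, 15, 10, 23), (12, 27, 15, 12, 27), (12, 27, 15, 28, 8), (12, 27, 15, 40, 22), (18, 27, 13, 18, 27), (2, 28, 2, 2, 28), (2, 28, 2, 37, 2), (2, 28, 2, 39, 21), (28, 8, 15, 10, 23), (28, 8, 15, 12, 27), (28, 8, 15, 28, 8), (28, 8, 15, 40, 22), (37, 2, 2, 2, 28), (37, 2, 2, 37, 2), (37, 2, 2, 39, 21), (39, 21, 2, 2, 28), (39, 21, 2, 37, 2), (39, 21, 2, 39, 21), (40, 22, 15, 10, 23), (40, 22, 15, 12, 27), (40, 22, 15, 28, 8), (40, 22, 15, 40, 22)}
σ[C != C2]: keep tuples satisfying C != C2 → {(10, 23, 15, 12, 27), (10, 23, 15, 28, 8), (10, 23, 15, 40, 22), (12, 27, 15, 10, 23), (12, 27, 15, 28, 8), (12, 27, 15, 40, 22), (2, 28, 2, 37, 2), (2, 28, 2, 39, 21), (28, 8, 15, 10, 23), (28, 8, 15, 12, 27), (28, 8, 15, 40, 22), (37, 2, 2, 2, 28), (37, 2, 2, 39, 21), (39, 21, 2, 2, 28), (39, 21, 2, 37, 2), (40, 22, 15, 10, 23), (40, 22, 15, 12, 27), (40, 22, 15, 28, 8)}
π_{C2, F2, D} gives {(10, 23, 15), (12, 27, 15), (2, 28, 2), (28, 8, 15), (37, 2, 2), (39, 21, 2), (40, 22, 15)} (11 duplicate(s) eliminated).

{(10, 23, 15), (12, 27, 15), (2, 28, 2), (28, 8, 15), (37, 2, 2), (39, 21, 2), (40, 22, 15)}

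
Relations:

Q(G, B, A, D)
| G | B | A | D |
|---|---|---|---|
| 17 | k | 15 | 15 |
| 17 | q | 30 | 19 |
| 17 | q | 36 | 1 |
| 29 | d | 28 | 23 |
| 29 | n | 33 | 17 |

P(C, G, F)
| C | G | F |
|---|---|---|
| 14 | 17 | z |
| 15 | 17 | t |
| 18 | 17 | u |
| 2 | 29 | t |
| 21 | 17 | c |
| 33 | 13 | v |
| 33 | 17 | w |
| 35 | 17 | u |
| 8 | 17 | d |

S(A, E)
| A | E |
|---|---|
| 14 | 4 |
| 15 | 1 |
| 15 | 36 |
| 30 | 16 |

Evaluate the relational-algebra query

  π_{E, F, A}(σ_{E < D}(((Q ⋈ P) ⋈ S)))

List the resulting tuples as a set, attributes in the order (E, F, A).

Q ⋈ P (natural join on G): {(17, k, 15, 15, 14, z), (17, k, 15, 15, 15, t), (17, k, 15, 15, 18, u), (17, k, 15, 15, 21, c), (17, k, 15, 15, 33, w), (17, k, 15, 15, 35, u), (17, k, 15, 15, 8, d), (17, q, 30, 19, 14, z), (17, q, 30, 19, 15, t), (17, q, 30, 19, 18, u), (17, q, 30, 19, 21, c), (17, q, 30, 19, 33, w), (17, q, 30, 19, 35, u), (17, q, 30, 19, 8, d), (17, q, 36, 1, 14, z), (17, q, 36, 1, 15, t), (17, q, 36, 1, 18, u), (17, q, 36, 1, 21, c), (17, q, 36, 1, 33, w), (17, q, 36, 1, 35, u), (17, q, 36, 1, 8, d), (29, d, 28, 23, 2, t), (29, n, 33, 17, 2, t)}
(Q ⋈ P) ⋈ S (natural join on A): {(17, k, 15, 15, 14, z, 1), (17, k, 15, 15, 14, z, 36), (17, k, 15, 15, 15, t, 1), (17, k, 15, 15, 15, t, 36), (17, k, 15, 15, 18, u, 1), (17, k, 15, 15, 18, u, 36), (17, k, 15, 15, 21, c, 1), (17, k, 15, 15, 21, c, 36), (17, k, 15, 15, 33, w, 1), (17, k, 15, 15, 33, w, 36), (17, k, 15, 15, 35, u, 1), (17, k, 15, 15, 35, u, 36), (17, k, 15, 15, 8, d, 1), (17, k, 15, 15, 8, d, 36), (17, q, 30, 19, 14, z, 16), (17, q, 30, 19, 15, t, 16), (17, q, 30, 19, 18, u, 16), (17, q, 30, 19, 21, c, 16), (17, q, 30, 19, 33, w, 16), (17, q, 30, 19, 35, u, 16), (17, q, 30, 19, 8, d, 16)}
Selection E < D: {(17, k, 15, 15, 14, z, 1), (17, k, 15, 15, 15, t, 1), (17, k, 15, 15, 18, u, 1), (17, k, 15, 15, 21, c, 1), (17, k, 15, 15, 33, w, 1), (17, k, 15, 15, 35, u, 1), (17, k, 15, 15, 8, d, 1), (17, q, 30, 19, 14, z, 16), (17, q, 30, 19, 15, t, 16), (17, q, 30, 19, 18, u, 16), (17, q, 30, 19, 21, c, 16), (17, q, 30, 19, 33, w, 16), (17, q, 30, 19, 35, u, 16), (17, q, 30, 19, 8, d, 16)}
Projecting to E, F, A (2 duplicate(s) eliminated): {(1, c, 15), (1, d, 15), (1, t, 15), (1, u, 15), (1, w, 15), (1, z, 15), (16, c, 30), (16, d, 30), (16, t, 30), (16, u, 30), (16, w, 30), (16, z, 30)}

{(1, c, 15), (1, d, 15), (1, t, 15), (1, u, 15), (1, w, 15), (1, z, 15), (16, c, 30), (16, d, 30), (16, t, 30), (16, u, 30), (16, w, 30), (16, z, 30)}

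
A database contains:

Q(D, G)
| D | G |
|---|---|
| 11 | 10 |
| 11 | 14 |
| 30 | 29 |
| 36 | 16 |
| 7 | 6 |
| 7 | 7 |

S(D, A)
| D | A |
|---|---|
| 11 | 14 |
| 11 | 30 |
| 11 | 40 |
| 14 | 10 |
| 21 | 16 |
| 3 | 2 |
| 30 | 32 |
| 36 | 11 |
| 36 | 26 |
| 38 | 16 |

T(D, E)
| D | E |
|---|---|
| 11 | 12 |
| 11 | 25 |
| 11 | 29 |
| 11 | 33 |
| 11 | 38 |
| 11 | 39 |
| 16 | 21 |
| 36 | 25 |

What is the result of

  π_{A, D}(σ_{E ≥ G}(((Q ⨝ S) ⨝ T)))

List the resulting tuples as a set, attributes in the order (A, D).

Q ⋈ S (natural join on D): {(11, 10, 14), (11, 10, 30), (11, 10, 40), (11, 14, 14), (11, 14, 30), (11, 14, 40), (30, 29, 32), (36, 16, 11), (36, 16, 26)}
(Q ⨝ S) ⋈ T (natural join on D): {(11, 10, 14, 12), (11, 10, 14, 25), (11, 10, 14, 29), (11, 10, 14, 33), (11, 10, 14, 38), (11, 10, 14, 39), (11, 10, 30, 12), (11, 10, 30, 25), (11, 10, 30, 29), (11, 10, 30, 33), (11, 10, 30, 38), (11, 10, 30, 39), (11, 10, 40, 12), (11, 10, 40, 25), (11, 10, 40, 29), (11, 10, 40, 33), (11, 10, 40, 38), (11, 10, 40, 39), (11, 14, 14, 12), (11, 14, 14, 25), (11, 14, 14, 29), (11, 14, 14, 33), (11, 14, 14, 38), (11, 14, 14, 39), (11, 14, 30, 12), (11, 14, 30, 25), (11, 14, 30, 29), (11, 14, 30, 33), (11, 14, 30, 38), (11, 14, 30, 39), (11, 14, 40, 12), (11, 14, 40, 25), (11, 14, 40, 29), (11, 14, 40, 33), (11, 14, 40, 38), (11, 14, 40, 39), (36, 16, 11, 25), (36, 16, 26, 25)}
Filtering on E ≥ G leaves {(11, 10, 14, 12), (11, 10, 14, 25), (11, 10, 14, 29), (11, 10, 14, 33), (11, 10, 14, 38), (11, 10, 14, 39), (11, 10, 30, 12), (11, 10, 30, 25), (11, 10, 30, 29), (11, 10, 30, 33), (11, 10, 30, 38), (11, 10, 30, 39), (11, 10, 40, 12), (11, 10, 40, 25), (11, 10, 40, 29), (11, 10, 40, 33), (11, 10, 40, 38), (11, 10, 40, 39), (11, 14, 14, 25), (11, 14, 14, 29), (11, 14, 14, 33), (11, 14, 14, 38), (11, 14, 14, 39), (11, 14, 30, 25), (11, 14, 30, 29), (11, 14, 30, 33), (11, 14, 30, 38), (11, 14, 30, 39), (11, 14, 40, 25), (11, 14, 40, 29), (11, 14, 40, 33), (11, 14, 40, 38), (11, 14, 40, 39), (36, 16, 11, 25), (36, 16, 26, 25)}.
π[A, D]: project onto (A, D) (30 duplicate(s) eliminated) → {(11, 36), (14, 11), (26, 36), (30, 11), (40, 11)}

{(11, 36), (14, 11), (26, 36), (30, 11), (40, 11)}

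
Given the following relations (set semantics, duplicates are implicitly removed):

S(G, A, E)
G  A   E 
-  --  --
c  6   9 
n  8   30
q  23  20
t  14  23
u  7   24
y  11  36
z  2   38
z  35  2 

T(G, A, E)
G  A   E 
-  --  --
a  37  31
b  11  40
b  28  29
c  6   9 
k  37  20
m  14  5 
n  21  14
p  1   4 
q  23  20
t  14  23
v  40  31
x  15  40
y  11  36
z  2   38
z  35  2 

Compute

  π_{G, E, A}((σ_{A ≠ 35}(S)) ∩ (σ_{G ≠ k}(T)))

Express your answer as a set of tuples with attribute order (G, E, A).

σ[A ≠ 35]: keep tuples satisfying A ≠ 35 → {(c, 6, 9), (n, 8, 30), (q, 23, 20), (t, 14, 23), (u, 7, 24), (y, 11, 36), (z, 2, 38)}
σ[G ≠ k]: keep tuples satisfying G ≠ k → {(a, 37, 31), (b, 11, 40), (b, 28, 29), (c, 6, 9), (m, 14, 5), (n, 21, 14), (p, 1, 4), (q, 23, 20), (t, 14, 23), (v, 40, 31), (x, 15, 40), (y, 11, 36), (z, 2, 38), (z, 35, 2)}
Set intersection of the two operands is {(c, 6, 9), (q, 23, 20), (t, 14, 23), (y, 11, 36), (z, 2, 38)}.
Keep only column(s) G, E, A: {(c, 9, 6), (q, 20, 23), (t, 23, 14), (y, 36, 11), (z, 38, 2)}

{(c, 9, 6), (q, 20, 23), (t, 23, 14), (y, 36, 11), (z, 38, 2)}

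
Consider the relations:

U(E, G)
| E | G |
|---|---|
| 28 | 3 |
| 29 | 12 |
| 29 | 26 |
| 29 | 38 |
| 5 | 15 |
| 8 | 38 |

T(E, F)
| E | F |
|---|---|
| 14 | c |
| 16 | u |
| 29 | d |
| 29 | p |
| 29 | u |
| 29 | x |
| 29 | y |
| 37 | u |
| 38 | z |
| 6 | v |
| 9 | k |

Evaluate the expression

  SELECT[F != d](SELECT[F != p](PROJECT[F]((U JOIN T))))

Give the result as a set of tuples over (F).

U ⋈ T (natural join on E): {(29, 12, d), (29, 12, p), (29, 12, u), (29, 12, x), (29, 12, y), (29, 26, d), (29, 26, p), (29, 26, u), (29, 26, x), (29, 26, y), (29, 38, d), (29, 38, p), (29, 38, u), (29, 38, x), (29, 38, y)}
π_{F} gives {d, p, u, x, y} (10 duplicate(s) eliminated).
Selection F != p: {d, u, x, y}
Selection F != d: {u, x, y}

{u, x, y}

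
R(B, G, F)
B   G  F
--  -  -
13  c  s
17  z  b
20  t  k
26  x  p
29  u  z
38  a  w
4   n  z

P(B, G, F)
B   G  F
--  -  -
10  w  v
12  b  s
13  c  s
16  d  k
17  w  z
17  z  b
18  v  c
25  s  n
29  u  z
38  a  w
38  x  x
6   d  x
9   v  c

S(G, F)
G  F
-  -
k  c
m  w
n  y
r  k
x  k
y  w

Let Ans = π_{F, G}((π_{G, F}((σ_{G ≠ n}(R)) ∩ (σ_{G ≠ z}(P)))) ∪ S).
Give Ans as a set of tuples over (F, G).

{(c, k), (k, r), (k, x), (s, c), (w, a), (w, m), (w, y), (y, n), (z, u)}

Filtering on G ≠ n leaves {(13, c, s), (17, z, b), (20, t, k), (26, x, p), (29, u, z), (38, a, w)}.
Filtering on G ≠ z leaves {(10, w, v), (12, b, s), (13, c, s), (16, d, k), (17, w, z), (18, v, c), (25, s, n), (29, u, z), (38, a, w), (38, x, x), (6, d, x), (9, v, c)}.
Taking the intersection: {(13, c, s), (29, u, z), (38, a, w)}
Projecting to G, F: {(a, w), (c, s), (u, z)}
Taking the union: {(a, w), (c, s), (k, c), (m, w), (n, y), (r, k), (u, z), (x, k), (y, w)}
Projecting to F, G: {(c, k), (k, r), (k, x), (s, c), (w, a), (w, m), (w, y), (y, n), (z, u)}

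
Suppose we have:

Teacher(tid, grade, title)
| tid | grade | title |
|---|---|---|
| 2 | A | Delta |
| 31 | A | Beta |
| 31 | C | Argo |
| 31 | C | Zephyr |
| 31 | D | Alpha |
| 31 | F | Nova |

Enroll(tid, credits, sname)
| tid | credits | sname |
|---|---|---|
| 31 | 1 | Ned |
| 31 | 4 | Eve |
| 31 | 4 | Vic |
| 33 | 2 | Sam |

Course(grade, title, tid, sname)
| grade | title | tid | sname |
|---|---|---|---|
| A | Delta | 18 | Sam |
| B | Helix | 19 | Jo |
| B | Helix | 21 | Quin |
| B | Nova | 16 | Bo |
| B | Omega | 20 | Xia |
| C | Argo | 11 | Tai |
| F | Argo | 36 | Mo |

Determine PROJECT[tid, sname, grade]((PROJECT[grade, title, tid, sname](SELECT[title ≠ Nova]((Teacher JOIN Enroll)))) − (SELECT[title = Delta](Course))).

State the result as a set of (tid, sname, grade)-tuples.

{(31, Eve, A), (31, Eve, C), (31, Eve, D), (31, Ned, A), (31, Ned, C), (31, Ned, D), (31, Vic, A), (31, Vic, C), (31, Vic, D)}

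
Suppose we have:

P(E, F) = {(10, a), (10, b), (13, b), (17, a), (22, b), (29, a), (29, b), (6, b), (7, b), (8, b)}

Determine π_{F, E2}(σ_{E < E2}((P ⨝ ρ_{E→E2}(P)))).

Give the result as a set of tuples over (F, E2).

ρ[E→E2]: schema becomes (E2, F); tuples unchanged.
Natural join on F: {(10, a, 10), (10, a, 17), (10, a, 29), (10, b, 10), (10, b, 13), (10, b, 22), (10, b, 29), (10, b, 6), (10, b, 7), (10, b, 8), (13, b, 10), (13, b, 13), (13, b, 22), (13, b, 29), (13, b, 6), (13, b, 7), (13, b, 8), (17, a, 10), (17, a, 17), (17, a, 29), (22, b, 10), (22, b, 13), (22, b, 22), (22, b, 29), (22, b, 6), (22, b, 7), (22, b, 8), (29, a, 10), (29, a, 17), (29, a, 29), (29, b, 10), (29, b, 13), (29, b, 22), (29, b, 29), (29, b, 6), (29, b, 7), (29, b, 8), (6, b, 10), (6, b, 13), (6, b, 22), (6, b, 29), (6, b, 6), (6, b, 7), (6, b, 8), (7, b, 10), (7, b, 13), (7, b, 22), (7, b, 29), (7, b, 6), (7, b, 7), (7, b, 8), (8, b, 10), (8, b, 13), (8, b, 22), (8, b, 29), (8, b, 6), (8, b, 7), (8, b, 8)}
Selection E < E2: {(10, a, 17), (10, a, 29), (10, b, 13), (10, b, 22), (10, b, 29), (13, b, 22), (13, b, 29), (17, a, 29), (22, b, 29), (6, b, 10), (6, b, 13), (6, b, 22), (6, b, 29), (6, b, 7), (6, b, 8), (7, b, 10), (7, b, 13), (7, b, 22), (7, b, 29), (7, b, 8), (8, b, 10), (8, b, 13), (8, b, 22), (8, b, 29)}
π_{F, E2} gives {(a, 17), (a, 29), (b, 10), (b, 13), (b, 22), (b, 29), (b, 7), (b, 8)} (16 duplicate(s) eliminated).

{(a, 17), (a, 29), (b, 10), (b, 13), (b, 22), (b, 29), (b, 7), (b, 8)}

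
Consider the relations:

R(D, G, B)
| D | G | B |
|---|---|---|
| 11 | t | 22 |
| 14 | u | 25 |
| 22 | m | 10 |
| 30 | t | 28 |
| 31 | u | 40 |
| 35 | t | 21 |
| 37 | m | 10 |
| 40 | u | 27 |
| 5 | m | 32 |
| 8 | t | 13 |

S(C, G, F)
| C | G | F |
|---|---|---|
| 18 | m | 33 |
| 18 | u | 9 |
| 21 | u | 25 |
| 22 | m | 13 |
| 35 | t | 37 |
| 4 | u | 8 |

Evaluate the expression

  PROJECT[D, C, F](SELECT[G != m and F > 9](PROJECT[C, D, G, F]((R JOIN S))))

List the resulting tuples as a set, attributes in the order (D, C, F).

Joining R and S on G yields {(11, t, 22, 35, 37), (14, u, 25, 18, 9), (14, u, 25, 21, 25), (14, u, 25, 4, 8), (22, m, 10, 18, 33), (22, m, 10, 22, 13), (30, t, 28, 35, 37), (31, u, 40, 18, 9), (31, u, 40, 21, 25), (31, u, 40, 4, 8), (35, t, 21, 35, 37), (37, m, 10, 18, 33), (37, m, 10, 22, 13), (40, u, 27, 18, 9), (40, u, 27, 21, 25), (40, u, 27, 4, 8), (5, m, 32, 18, 33), (5, m, 32, 22, 13), (8, t, 13, 35, 37)}.
Keep only column(s) C, D, G, F: {(18, 14, u, 9), (18, 22, m, 33), (18, 31, u, 9), (18, 37, m, 33), (18, 40, u, 9), (18, 5, m, 33), (21, 14, u, 25), (21, 31, u, 25), (21, 40, u, 25), (22, 22, m, 13), (22, 37, m, 13), (22, 5, m, 13), (35, 11, t, 37), (35, 30, t, 37), (35, 35, t, 37), (35, 8, t, 37), (4, 14, u, 8), (4, 31, u, 8), (4, 40, u, 8)}
σ[G != m and F > 9]: keep tuples satisfying G != m and F > 9 → {(21, 14, u, 25), (21, 31, u, 25), (21, 40, u, 25), (35, 11, t, 37), (35, 30, t, 37), (35, 35, t, 37), (35, 8, t, 37)}
Keep only column(s) D, C, F: {(11, 35, 37), (14, 21, 25), (30, 35, 37), (31, 21, 25), (35, 35, 37), (40, 21, 25), (8, 35, 37)}

{(11, 35, 37), (14, 21, 25), (30, 35, 37), (31, 21, 25), (35, 35, 37), (40, 21, 25), (8, 35, 37)}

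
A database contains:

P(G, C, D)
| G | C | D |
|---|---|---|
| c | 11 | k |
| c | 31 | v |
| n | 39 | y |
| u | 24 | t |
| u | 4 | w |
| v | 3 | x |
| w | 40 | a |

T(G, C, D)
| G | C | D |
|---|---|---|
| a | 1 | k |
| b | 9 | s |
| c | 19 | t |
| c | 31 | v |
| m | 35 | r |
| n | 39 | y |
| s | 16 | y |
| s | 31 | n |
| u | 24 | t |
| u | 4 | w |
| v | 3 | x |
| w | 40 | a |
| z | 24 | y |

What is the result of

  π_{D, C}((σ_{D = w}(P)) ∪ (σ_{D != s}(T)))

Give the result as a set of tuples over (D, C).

{(a, 40), (k, 1), (n, 31), (r, 35), (t, 19), (t, 24), (v, 31), (w, 4), (x, 3), (y, 16), (y, 24), (y, 39)}

σ[D = w]: keep tuples satisfying D = w → {(u, 4, w)}
σ[D != s]: keep tuples satisfying D != s → {(a, 1, k), (c, 19, t), (c, 31, v), (m, 35, r), (n, 39, y), (s, 16, y), (s, 31, n), (u, 24, t), (u, 4, w), (v, 3, x), (w, 40, a), (z, 24, y)}
Set union of the two operands is {(a, 1, k), (c, 19, t), (c, 31, v), (m, 35, r), (n, 39, y), (s, 16, y), (s, 31, n), (u, 24, t), (u, 4, w), (v, 3, x), (w, 40, a), (z, 24, y)}.
π[D, C]: project onto (D, C) → {(a, 40), (k, 1), (n, 31), (r, 35), (t, 19), (t, 24), (v, 31), (w, 4), (x, 3), (y, 16), (y, 24), (y, 39)}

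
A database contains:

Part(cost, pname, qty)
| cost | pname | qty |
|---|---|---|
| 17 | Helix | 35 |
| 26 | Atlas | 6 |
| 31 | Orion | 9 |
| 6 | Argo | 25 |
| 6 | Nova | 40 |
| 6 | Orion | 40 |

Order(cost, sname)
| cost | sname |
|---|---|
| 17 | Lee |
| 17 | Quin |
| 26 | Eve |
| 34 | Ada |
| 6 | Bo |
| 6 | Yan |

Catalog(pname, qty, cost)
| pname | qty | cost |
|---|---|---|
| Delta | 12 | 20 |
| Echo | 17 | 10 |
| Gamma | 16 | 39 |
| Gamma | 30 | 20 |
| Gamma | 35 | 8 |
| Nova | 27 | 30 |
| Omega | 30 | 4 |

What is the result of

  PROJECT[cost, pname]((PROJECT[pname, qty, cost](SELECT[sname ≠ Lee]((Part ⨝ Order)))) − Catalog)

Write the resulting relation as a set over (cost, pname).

{(17, Helix), (26, Atlas), (6, Argo), (6, Nova), (6, Orion)}

Natural join on cost: {(17, Helix, 35, Lee), (17, Helix, 35, Quin), (26, Atlas, 6, Eve), (6, Argo, 25, Bo), (6, Argo, 25, Yan), (6, Nova, 40, Bo), (6, Nova, 40, Yan), (6, Orion, 40, Bo), (6, Orion, 40, Yan)}
Filtering on sname ≠ Lee leaves {(17, Helix, 35, Quin), (26, Atlas, 6, Eve), (6, Argo, 25, Bo), (6, Argo, 25, Yan), (6, Nova, 40, Bo), (6, Nova, 40, Yan), (6, Orion, 40, Bo), (6, Orion, 40, Yan)}.
π_{pname, qty, cost} gives {(Argo, 25, 6), (Atlas, 6, 26), (Helix, 35, 17), (Nova, 40, 6), (Orion, 40, 6)} (3 duplicate(s) eliminated).
Set difference of the two operands is {(Argo, 25, 6), (Atlas, 6, 26), (Helix, 35, 17), (Nova, 40, 6), (Orion, 40, 6)}.
π_{cost, pname} gives {(17, Helix), (26, Atlas), (6, Argo), (6, Nova), (6, Orion)}.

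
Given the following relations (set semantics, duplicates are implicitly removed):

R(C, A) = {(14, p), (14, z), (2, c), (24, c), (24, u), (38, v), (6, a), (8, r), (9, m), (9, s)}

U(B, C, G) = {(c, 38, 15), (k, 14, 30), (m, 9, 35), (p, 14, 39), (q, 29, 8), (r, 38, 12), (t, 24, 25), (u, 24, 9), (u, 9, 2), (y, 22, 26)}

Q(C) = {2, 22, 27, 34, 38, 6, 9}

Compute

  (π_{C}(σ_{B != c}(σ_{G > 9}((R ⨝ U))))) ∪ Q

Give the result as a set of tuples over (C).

{14, 2, 22, 24, 27, 34, 38, 6, 9}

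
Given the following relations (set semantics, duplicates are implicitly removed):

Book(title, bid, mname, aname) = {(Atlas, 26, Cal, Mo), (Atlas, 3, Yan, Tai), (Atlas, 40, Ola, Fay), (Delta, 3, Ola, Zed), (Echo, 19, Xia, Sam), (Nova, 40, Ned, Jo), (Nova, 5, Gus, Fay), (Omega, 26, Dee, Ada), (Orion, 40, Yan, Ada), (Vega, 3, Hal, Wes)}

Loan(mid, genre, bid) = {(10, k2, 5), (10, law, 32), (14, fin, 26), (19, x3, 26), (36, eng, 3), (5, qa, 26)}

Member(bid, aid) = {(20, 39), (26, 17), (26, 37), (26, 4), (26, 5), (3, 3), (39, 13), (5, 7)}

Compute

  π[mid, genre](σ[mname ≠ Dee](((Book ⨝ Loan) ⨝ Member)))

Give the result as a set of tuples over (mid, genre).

Natural join on bid: {(Atlas, 26, Cal, Mo, 14, fin), (Atlas, 26, Cal, Mo, 19, x3), (Atlas, 26, Cal, Mo, 5, qa), (Atlas, 3, Yan, Tai, 36, eng), (Delta, 3, Ola, Zed, 36, eng), (Nova, 5, Gus, Fay, 10, k2), (Omega, 26, Dee, Ada, 14, fin), (Omega, 26, Dee, Ada, 19, x3), (Omega, 26, Dee, Ada, 5, qa), (Vega, 3, Hal, Wes, 36, eng)}
Natural join on bid: {(Atlas, 26, Cal, Mo, 14, fin, 17), (Atlas, 26, Cal, Mo, 14, fin, 37), (Atlas, 26, Cal, Mo, 14, fin, 4), (Atlas, 26, Cal, Mo, 14, fin, 5), (Atlas, 26, Cal, Mo, 19, x3, 17), (Atlas, 26, Cal, Mo, 19, x3, 37), (Atlas, 26, Cal, Mo, 19, x3, 4), (Atlas, 26, Cal, Mo, 19, x3, 5), (Atlas, 26, Cal, Mo, 5, qa, 17), (Atlas, 26, Cal, Mo, 5, qa, 37), (Atlas, 26, Cal, Mo, 5, qa, 4), (Atlas, 26, Cal, Mo, 5, qa, 5), (Atlas, 3, Yan, Tai, 36, eng, 3), (Delta, 3, Ola, Zed, 36, eng, 3), (Nova, 5, Gus, Fay, 10, k2, 7), (Omega, 26, Dee, Ada, 14, fin, 17), (Omega, 26, Dee, Ada, 14, fin, 37), (Omega, 26, Dee, Ada, 14, fin, 4), (Omega, 26, Dee, Ada, 14, fin, 5), (Omega, 26, Dee, Ada, 19, x3, 17), (Omega, 26, Dee, Ada, 19, x3, 37), (Omega, 26, Dee, Ada, 19, x3, 4), (Omega, 26, Dee, Ada, 19, x3, 5), (Omega, 26, Dee, Ada, 5, qa, 17), (Omega, 26, Dee, Ada, 5, qa, 37), (Omega, 26, Dee, Ada, 5, qa, 4), (Omega, 26, Dee, Ada, 5, qa, 5), (Vega, 3, Hal, Wes, 36, eng, 3)}
Selection mname ≠ Dee: {(Atlas, 26, Cal, Mo, 14, fin, 17), (Atlas, 26, Cal, Mo, 14, fin, 37), (Atlas, 26, Cal, Mo, 14, fin, 4), (Atlas, 26, Cal, Mo, 14, fin, 5), (Atlas, 26, Cal, Mo, 19, x3, 17), (Atlas, 26, Cal, Mo, 19, x3, 37), (Atlas, 26, Cal, Mo, 19, x3, 4), (Atlas, 26, Cal, Mo, 19, x3, 5), (Atlas, 26, Cal, Mo, 5, qa, 17), (Atlas, 26, Cal, Mo, 5, qa, 37), (Atlas, 26, Cal, Mo, 5, qa, 4), (Atlas, 26, Cal, Mo, 5, qa, 5), (Atlas, 3, Yan, Tai, 36, eng, 3), (Delta, 3, Ola, Zed, 36, eng, 3), (Nova, 5, Gus, Fay, 10, k2, 7), (Vega, 3, Hal, Wes, 36, eng, 3)}
π_{mid, genre} gives {(10, k2), (14, fin), (19, x3), (36, eng), (5, qa)} (11 duplicate(s) eliminated).

{(10, k2), (14, fin), (19, x3), (36, eng), (5, qa)}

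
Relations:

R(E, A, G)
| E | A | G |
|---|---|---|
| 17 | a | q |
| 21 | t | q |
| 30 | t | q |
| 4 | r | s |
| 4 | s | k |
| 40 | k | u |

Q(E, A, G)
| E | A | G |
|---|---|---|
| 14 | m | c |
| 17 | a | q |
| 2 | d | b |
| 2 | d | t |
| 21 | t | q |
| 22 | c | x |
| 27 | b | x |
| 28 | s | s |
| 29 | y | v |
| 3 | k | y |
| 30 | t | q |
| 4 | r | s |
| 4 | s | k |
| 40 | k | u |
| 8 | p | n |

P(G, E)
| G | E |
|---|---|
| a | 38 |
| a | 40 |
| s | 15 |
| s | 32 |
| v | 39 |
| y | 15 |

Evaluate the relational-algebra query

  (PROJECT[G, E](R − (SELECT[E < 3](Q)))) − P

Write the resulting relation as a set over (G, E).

{(k, 4), (q, 17), (q, 21), (q, 30), (s, 4), (u, 40)}

Selection E < 3: {(2, d, b), (2, d, t)}
Taking the difference: {(17, a, q), (21, t, q), (30, t, q), (4, r, s), (4, s, k), (40, k, u)}
Keep only column(s) G, E: {(k, 4), (q, 17), (q, 21), (q, 30), (s, 4), (u, 40)}
Taking the difference: {(k, 4), (q, 17), (q, 21), (q, 30), (s, 4), (u, 40)}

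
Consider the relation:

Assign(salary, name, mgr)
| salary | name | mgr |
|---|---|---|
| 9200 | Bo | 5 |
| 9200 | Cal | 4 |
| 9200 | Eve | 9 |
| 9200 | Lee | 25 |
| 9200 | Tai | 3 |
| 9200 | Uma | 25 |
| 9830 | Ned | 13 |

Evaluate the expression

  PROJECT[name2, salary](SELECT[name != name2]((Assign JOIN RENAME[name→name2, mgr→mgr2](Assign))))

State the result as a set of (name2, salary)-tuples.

ρ[name→name2, mgr→mgr2]: schema becomes (salary, name2, mgr2); tuples unchanged.
Joining Assign and RENAME[name→name2, mgr→mgr2](Assign) on salary yields {(9200, Bo, 5, Bo, 5), (9200, Bo, 5, Cal, 4), (9200, Bo, 5, Eve, 9), (9200, Bo, 5, Lee, 25), (9200, Bo, 5, Tai, 3), (9200, Bo, 5, Uma, 25), (9200, Cal, 4, Bo, 5), (9200, Cal, 4, Cal, 4), (9200, Cal, 4, Eve, 9), (9200, Cal, 4, Lee, 25), (9200, Cal, 4, Tai, 3), (9200, Cal, 4, Uma, 25), (9200, Eve, 9, Bo, 5), (9200, Eve, 9, Cal, 4), (9200, Eve, 9, Eve, 9), (9200, Eve, 9, Lee, 25), (9200, Eve, 9, Tai, 3), (9200, Eve, 9, Uma, 25), (9200, Lee, 25, Bo, 5), (9200, Lee, 25, Cal, 4), (9200, Lee, 25, Eve, 9), (9200, Lee, 25, Lee, 25), (9200, Lee, 25, Tai, 3), (9200, Lee, 25, Uma, 25), (9200, Tai, 3, Bo, 5), (9200, Tai, 3, Cal, 4), (9200, Tai, 3, Eve, 9), (9200, Tai, 3, Lee, 25), (9200, Tai, 3, Tai, 3), (9200, Tai, 3, Uma, 25), (9200, Uma, 25, Bo, 5), (9200, Uma, 25, Cal, 4), (9200, Uma, 25, Eve, 9), (9200, Uma, 25, Lee, 25), (9200, Uma, 25, Tai, 3), (9200, Uma, 25, Uma, 25), (9830, Ned, 13, Ned, 13)}.
Filtering on name != name2 leaves {(9200, Bo, 5, Cal, 4), (9200, Bo, 5, Eve, 9), (9200, Bo, 5, Lee, 25), (9200, Bo, 5, Tai, 3), (9200, Bo, 5, Uma, 25), (9200, Cal, 4, Bo, 5), (9200, Cal, 4, Eve, 9), (9200, Cal, 4, Lee, 25), (9200, Cal, 4, Tai, 3), (9200, Cal, 4, Uma, 25), (9200, Eve, 9, Bo, 5), (9200, Eve, 9, Cal, 4), (9200, Eve, 9, Lee, 25), (9200, Eve, 9, Tai, 3), (9200, Eve, 9, Uma, 25), (9200, Lee, 25, Bo, 5), (9200, Lee, 25, Cal, 4), (9200, Lee, 25, Eve, 9), (9200, Lee, 25, Tai, 3), (9200, Lee, 25, Uma, 25), (9200, Tai, 3, Bo, 5), (9200, Tai, 3, Cal, 4), (9200, Tai, 3, Eve, 9), (9200, Tai, 3, Lee, 25), (9200, Tai, 3, Uma, 25), (9200, Uma, 25, Bo, 5), (9200, Uma, 25, Cal, 4), (9200, Uma, 25, Eve, 9), (9200, Uma, 25, Lee, 25), (9200, Uma, 25, Tai, 3)}.
Projecting to name2, salary (24 duplicate(s) eliminated): {(Bo, 9200), (Cal, 9200), (Eve, 9200), (Lee, 9200), (Tai, 9200), (Uma, 9200)}

{(Bo, 9200), (Cal, 9200), (Eve, 9200), (Lee, 9200), (Tai, 9200), (Uma, 9200)}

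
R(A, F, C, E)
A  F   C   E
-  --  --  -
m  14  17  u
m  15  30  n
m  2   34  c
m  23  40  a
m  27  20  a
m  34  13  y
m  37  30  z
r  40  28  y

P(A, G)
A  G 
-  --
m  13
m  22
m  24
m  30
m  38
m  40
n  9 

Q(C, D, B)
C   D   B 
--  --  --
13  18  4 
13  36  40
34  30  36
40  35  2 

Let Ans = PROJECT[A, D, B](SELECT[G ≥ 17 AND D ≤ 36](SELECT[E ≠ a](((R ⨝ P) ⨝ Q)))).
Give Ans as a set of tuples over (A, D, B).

{(m, 18, 4), (m, 30, 36), (m, 36, 40)}

Joining R and P on A yields {(m, 14, 17, u, 13), (m, 14, 17, u, 22), (m, 14, 17, u, 24), (m, 14, 17, u, 30), (m, 14, 17, u, 38), (m, 14, 17, u, 40), (m, 15, 30, n, 13), (m, 15, 30, n, 22), (m, 15, 30, n, 24), (m, 15, 30, n, 30), (m, 15, 30, n, 38), (m, 15, 30, n, 40), (m, 2, 34, c, 13), (m, 2, 34, c, 22), (m, 2, 34, c, 24), (m, 2, 34, c, 30), (m, 2, 34, c, 38), (m, 2, 34, c, 40), (m, 23, 40, a, 13), (m, 23, 40, a, 22), (m, 23, 40, a, 24), (m, 23, 40, a, 30), (m, 23, 40, a, 38), (m, 23, 40, a, 40), (m, 27, 20, a, 13), (m, 27, 20, a, 22), (m, 27, 20, a, 24), (m, 27, 20, a, 30), (m, 27, 20, a, 38), (m, 27, 20, a, 40), (m, 34, 13, y, 13), (m, 34, 13, y, 22), (m, 34, 13, y, 24), (m, 34, 13, y, 30), (m, 34, 13, y, 38), (m, 34, 13, y, 40), (m, 37, 30, z, 13), (m, 37, 30, z, 22), (m, 37, 30, z, 24), (m, 37, 30, z, 30), (m, 37, 30, z, 38), (m, 37, 30, z, 40)}.
Joining (R ⨝ P) and Q on C yields {(m, 2, 34, c, 13, 30, 36), (m, 2, 34, c, 22, 30, 36), (m, 2, 34, c, 24, 30, 36), (m, 2, 34, c, 30, 30, 36), (m, 2, 34, c, 38, 30, 36), (m, 2, 34, c, 40, 30, 36), (m, 23, 40, a, 13, 35, 2), (m, 23, 40, a, 22, 35, 2), (m, 23, 40, a, 24, 35, 2), (m, 23, 40, a, 30, 35, 2), (m, 23, 40, a, 38, 35, 2), (m, 23, 40, a, 40, 35, 2), (m, 34, 13, y, 13, 18, 4), (m, 34, 13, y, 13, 36, 40), (m, 34, 13, y, 22, 18, 4), (m, 34, 13, y, 22, 36, 40), (m, 34, 13, y, 24, 18, 4), (m, 34, 13, y, 24, 36, 40), (m, 34, 13, y, 30, 18, 4), (m, 34, 13, y, 30, 36, 40), (m, 34, 13, y, 38, 18, 4), (m, 34, 13, y, 38, 36, 40), (m, 34, 13, y, 40, 18, 4), (m, 34, 13, y, 40, 36, 40)}.
Selection E ≠ a: {(m, 2, 34, c, 13, 30, 36), (m, 2, 34, c, 22, 30, 36), (m, 2, 34, c, 24, 30, 36), (m, 2, 34, c, 30, 30, 36), (m, 2, 34, c, 38, 30, 36), (m, 2, 34, c, 40, 30, 36), (m, 34, 13, y, 13, 18, 4), (m, 34, 13, y, 13, 36, 40), (m, 34, 13, y, 22, 18, 4), (m, 34, 13, y, 22, 36, 40), (m, 34, 13, y, 24, 18, 4), (m, 34, 13, y, 24, 36, 40), (m, 34, 13, y, 30, 18, 4), (m, 34, 13, y, 30, 36, 40), (m, 34, 13, y, 38, 18, 4), (m, 34, 13, y, 38, 36, 40), (m, 34, 13, y, 40, 18, 4), (m, 34, 13, y, 40, 36, 40)}
Selection G ≥ 17 AND D ≤ 36: {(m, 2, 34, c, 22, 30, 36), (m, 2, 34, c, 24, 30, 36), (m, 2, 34, c, 30, 30, 36), (m, 2, 34, c, 38, 30, 36), (m, 2, 34, c, 40, 30, 36), (m, 34, 13, y, 22, 18, 4), (m, 34, 13, y, 22, 36, 40), (m, 34, 13, y, 24, 18, 4), (m, 34, 13, y, 24, 36, 40), (m, 34, 13, y, 30, 18, 4), (m, 34, 13, y, 30, 36, 40), (m, 34, 13, y, 38, 18, 4), (m, 34, 13, y, 38, 36, 40), (m, 34, 13, y, 40, 18, 4), (m, 34, 13, y, 40, 36, 40)}
π[A, D, B]: project onto (A, D, B) (12 duplicate(s) eliminated) → {(m, 18, 4), (m, 30, 36), (m, 36, 40)}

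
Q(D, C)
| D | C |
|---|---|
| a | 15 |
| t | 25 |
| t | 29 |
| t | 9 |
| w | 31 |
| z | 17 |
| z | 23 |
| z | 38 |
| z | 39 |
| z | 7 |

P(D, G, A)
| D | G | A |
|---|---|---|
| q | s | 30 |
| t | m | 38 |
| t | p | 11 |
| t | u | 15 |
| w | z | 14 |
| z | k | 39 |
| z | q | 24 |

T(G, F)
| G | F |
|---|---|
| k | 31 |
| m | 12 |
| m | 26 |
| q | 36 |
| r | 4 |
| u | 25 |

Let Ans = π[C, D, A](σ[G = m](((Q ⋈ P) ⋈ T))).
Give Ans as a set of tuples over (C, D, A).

{(25, t, 38), (29, t, 38), (9, t, 38)}

Natural join on D: {(t, 25, m, 38), (t, 25, p, 11), (t, 25, u, 15), (t, 29, m, 38), (t, 29, p, 11), (t, 29, u, 15), (t, 9, m, 38), (t, 9, p, 11), (t, 9, u, 15), (w, 31, z, 14), (z, 17, k, 39), (z, 17, q, 24), (z, 23, k, 39), (z, 23, q, 24), (z, 38, k, 39), (z, 38, q, 24), (z, 39, k, 39), (z, 39, q, 24), (z, 7, k, 39), (z, 7, q, 24)}
Natural join on G: {(t, 25, m, 38, 12), (t, 25, m, 38, 26), (t, 25, u, 15, 25), (t, 29, m, 38, 12), (t, 29, m, 38, 26), (t, 29, u, 15, 25), (t, 9, m, 38, 12), (t, 9, m, 38, 26), (t, 9, u, 15, 25), (z, 17, k, 39, 31), (z, 17, q, 24, 36), (z, 23, k, 39, 31), (z, 23, q, 24, 36), (z, 38, k, 39, 31), (z, 38, q, 24, 36), (z, 39, k, 39, 31), (z, 39, q, 24, 36), (z, 7, k, 39, 31), (z, 7, q, 24, 36)}
Apply σ_{G = m}; surviving tuples: {(t, 25, m, 38, 12), (t, 25, m, 38, 26), (t, 29, m, 38, 12), (t, 29, m, 38, 26), (t, 9, m, 38, 12), (t, 9, m, 38, 26)}
π_{C, D, A} gives {(25, t, 38), (29, t, 38), (9, t, 38)} (3 duplicate(s) eliminated).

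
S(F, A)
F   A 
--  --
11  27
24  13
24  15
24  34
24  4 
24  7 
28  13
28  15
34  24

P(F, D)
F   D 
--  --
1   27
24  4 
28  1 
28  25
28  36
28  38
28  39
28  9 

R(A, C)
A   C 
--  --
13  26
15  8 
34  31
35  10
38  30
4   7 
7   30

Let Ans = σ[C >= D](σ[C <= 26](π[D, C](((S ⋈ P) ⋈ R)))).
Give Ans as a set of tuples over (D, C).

S ⋈ P (natural join on F): {(24, 13, 4), (24, 15, 4), (24, 34, 4), (24, 4, 4), (24, 7, 4), (28, 13, 1), (28, 13, 25), (28, 13, 36), (28, 13, 38), (28, 13, 39), (28, 13, 9), (28, 15, 1), (28, 15, 25), (28, 15, 36), (28, 15, 38), (28, 15, 39), (28, 15, 9)}
(S ⋈ P) ⋈ R (natural join on A): {(24, 13, 4, 26), (24, 15, 4, 8), (24, 34, 4, 31), (24, 4, 4, 7), (24, 7, 4, 30), (28, 13, 1, 26), (28, 13, 25, 26), (28, 13, 36, 26), (28, 13, 38, 26), (28, 13, 39, 26), (28, 13, 9, 26), (28, 15, 1, 8), (28, 15, 25, 8), (28, 15, 36, 8), (28, 15, 38, 8), (28, 15, 39, 8), (28, 15, 9, 8)}
π_{D, C} gives {(1, 26), (1, 8), (25, 26), (25, 8), (36, 26), (36, 8), (38, 26), (38, 8), (39, 26), (39, 8), (4, 26), (4, 30), (4, 31), (4, 7), (4, 8), (9, 26), (9, 8)}.
Filtering on C <= 26 leaves {(1, 26), (1, 8), (25, 26), (25, 8), (36, 26), (36, 8), (38, 26), (38, 8), (39, 26), (39, 8), (4, 26), (4, 7), (4, 8), (9, 26), (9, 8)}.
Filtering on C >= D leaves {(1, 26), (1, 8), (25, 26), (4, 26), (4, 7), (4, 8), (9, 26)}.

{(1, 26), (1, 8), (25, 26), (4, 26), (4, 7), (4, 8), (9, 26)}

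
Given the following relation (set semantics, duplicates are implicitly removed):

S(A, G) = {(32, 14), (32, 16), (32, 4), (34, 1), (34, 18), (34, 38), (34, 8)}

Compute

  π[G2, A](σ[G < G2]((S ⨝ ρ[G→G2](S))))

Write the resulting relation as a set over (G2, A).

ρ[G→G2]: schema becomes (A, G2); tuples unchanged.
Natural join on A: {(32, 14, 14), (32, 14, 16), (32, 14, 4), (32, 16, 14), (32, 16, 16), (32, 16, 4), (32, 4, 14), (32, 4, 16), (32, 4, 4), (34, 1, 1), (34, 1, 18), (34, 1, 38), (34, 1, 8), (34, 18, 1), (34, 18, 18), (34, 18, 38), (34, 18, 8), (34, 38, 1), (34, 38, 18), (34, 38, 38), (34, 38, 8), (34, 8, 1), (34, 8, 18), (34, 8, 38), (34, 8, 8)}
Filtering on G < G2 leaves {(32, 14, 16), (32, 4, 14), (32, 4, 16), (34, 1, 18), (34, 1, 38), (34, 1, 8), (34, 18, 38), (34, 8, 18), (34, 8, 38)}.
π[G2, A]: project onto (G2, A) (4 duplicate(s) eliminated) → {(14, 32), (16, 32), (18, 34), (38, 34), (8, 34)}

{(14, 32), (16, 32), (18, 34), (38, 34), (8, 34)}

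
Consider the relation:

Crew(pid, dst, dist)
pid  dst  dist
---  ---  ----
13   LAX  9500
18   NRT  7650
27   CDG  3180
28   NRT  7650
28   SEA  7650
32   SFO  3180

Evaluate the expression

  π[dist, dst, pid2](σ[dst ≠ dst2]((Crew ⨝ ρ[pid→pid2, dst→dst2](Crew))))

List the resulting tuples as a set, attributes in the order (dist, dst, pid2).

ρ[pid→pid2, dst→dst2]: schema becomes (pid2, dst2, dist); tuples unchanged.
Joining Crew and ρ[pid→pid2, dst→dst2](Crew) on dist yields {(13, LAX, 9500, 13, LAX), (18, NRT, 7650, 18, NRT), (18, NRT, 7650, 28, NRT), (18, NRT, 7650, 28, SEA), (27, CDG, 3180, 27, CDG), (27, CDG, 3180, 32, SFO), (28, NRT, 7650, 18, NRT), (28, NRT, 7650, 28, NRT), (28, NRT, 7650, 28, SEA), (28, SEA, 7650, 18, NRT), (28, SEA, 7650, 28, NRT), (28, SEA, 7650, 28, SEA), (32, SFO, 3180, 27, CDG), (32, SFO, 3180, 32, SFO)}.
Apply σ_{dst ≠ dst2}; surviving tuples: {(18, NRT, 7650, 28, SEA), (27, CDG, 3180, 32, SFO), (28, NRT, 7650, 28, SEA), (28, SEA, 7650, 18, NRT), (28, SEA, 7650, 28, NRT), (32, SFO, 3180, 27, CDG)}
π_{dist, dst, pid2} gives {(3180, CDG, 32), (3180, SFO, 27), (7650, NRT, 28), (7650, SEA, 18), (7650, SEA, 28)} (1 duplicate(s) eliminated).

{(3180, CDG, 32), (3180, SFO, 27), (7650, NRT, 28), (7650, SEA, 18), (7650, SEA, 28)}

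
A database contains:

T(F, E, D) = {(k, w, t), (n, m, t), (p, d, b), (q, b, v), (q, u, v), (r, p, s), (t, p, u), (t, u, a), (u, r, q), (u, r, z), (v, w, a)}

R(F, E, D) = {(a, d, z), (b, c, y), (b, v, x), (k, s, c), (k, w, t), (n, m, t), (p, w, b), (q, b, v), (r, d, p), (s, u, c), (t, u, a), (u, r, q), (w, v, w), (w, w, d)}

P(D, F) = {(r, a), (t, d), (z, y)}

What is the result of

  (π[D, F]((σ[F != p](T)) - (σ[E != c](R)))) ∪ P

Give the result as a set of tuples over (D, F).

{(a, v), (r, a), (s, r), (t, d), (u, t), (v, q), (z, u), (z, y)}

Apply σ_{F != p}; surviving tuples: {(k, w, t), (n, m, t), (q, b, v), (q, u, v), (r, p, s), (t, p, u), (t, u, a), (u, r, q), (u, r, z), (v, w, a)}
Apply σ_{E != c}; surviving tuples: {(a, d, z), (b, v, x), (k, s, c), (k, w, t), (n, m, t), (p, w, b), (q, b, v), (r, d, p), (s, u, c), (t, u, a), (u, r, q), (w, v, w), (w, w, d)}
Taking the difference: {(q, u, v), (r, p, s), (t, p, u), (u, r, z), (v, w, a)}
π_{D, F} gives {(a, v), (s, r), (u, t), (v, q), (z, u)}.
Taking the union: {(a, v), (r, a), (s, r), (t, d), (u, t), (v, q), (z, u), (z, y)}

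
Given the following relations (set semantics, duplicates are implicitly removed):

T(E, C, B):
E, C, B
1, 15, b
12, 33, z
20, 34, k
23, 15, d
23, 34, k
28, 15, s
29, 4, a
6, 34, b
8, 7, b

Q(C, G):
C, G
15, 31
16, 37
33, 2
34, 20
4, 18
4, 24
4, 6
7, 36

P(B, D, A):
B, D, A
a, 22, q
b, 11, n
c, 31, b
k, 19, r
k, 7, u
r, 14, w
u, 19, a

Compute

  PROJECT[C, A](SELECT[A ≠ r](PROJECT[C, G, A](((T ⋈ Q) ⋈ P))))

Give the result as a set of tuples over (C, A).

Natural join on C: {(1, 15, b, 31), (12, 33, z, 2), (20, 34, k, 20), (23, 15, d, 31), (23, 34, k, 20), (28, 15, s, 31), (29, 4, a, 18), (29, 4, a, 24), (29, 4, a, 6), (6, 34, b, 20), (8, 7, b, 36)}
Natural join on B: {(1, 15, b, 31, 11, n), (20, 34, k, 20, 19, r), (20, 34, k, 20, 7, u), (23, 34, k, 20, 19, r), (23, 34, k, 20, 7, u), (29, 4, a, 18, 22, q), (29, 4, a, 24, 22, q), (29, 4, a, 6, 22, q), (6, 34, b, 20, 11, n), (8, 7, b, 36, 11, n)}
Keep only column(s) C, G, A (2 duplicate(s) eliminated): {(15, 31, n), (34, 20, n), (34, 20, r), (34, 20, u), (4, 18, q), (4, 24, q), (4, 6, q), (7, 36, n)}
σ[A ≠ r]: keep tuples satisfying A ≠ r → {(15, 31, n), (34, 20, n), (34, 20, u), (4, 18, q), (4, 24, q), (4, 6, q), (7, 36, n)}
Keep only column(s) C, A (2 duplicate(s) eliminated): {(15, n), (34, n), (34, u), (4, q), (7, n)}

{(15, n), (34, n), (34, u), (4, q), (7, n)}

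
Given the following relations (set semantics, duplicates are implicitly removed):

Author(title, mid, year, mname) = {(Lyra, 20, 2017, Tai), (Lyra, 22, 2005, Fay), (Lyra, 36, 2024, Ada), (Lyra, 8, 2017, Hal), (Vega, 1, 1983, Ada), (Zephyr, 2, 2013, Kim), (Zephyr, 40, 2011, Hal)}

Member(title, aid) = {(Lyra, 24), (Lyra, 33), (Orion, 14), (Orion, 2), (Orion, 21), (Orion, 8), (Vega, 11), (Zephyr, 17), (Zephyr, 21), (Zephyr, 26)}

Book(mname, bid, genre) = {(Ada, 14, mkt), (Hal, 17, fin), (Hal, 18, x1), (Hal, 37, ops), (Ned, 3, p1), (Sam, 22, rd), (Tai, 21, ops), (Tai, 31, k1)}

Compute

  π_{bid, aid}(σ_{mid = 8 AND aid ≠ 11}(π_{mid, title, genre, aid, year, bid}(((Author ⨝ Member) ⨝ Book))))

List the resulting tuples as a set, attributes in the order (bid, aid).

Joining Author and Member on title yields {(Lyra, 20, 2017, Tai, 24), (Lyra, 20, 2017, Tai, 33), (Lyra, 22, 2005, Fay, 24), (Lyra, 22, 2005, Fay, 33), (Lyra, 36, 2024, Ada, 24), (Lyra, 36, 2024, Ada, 33), (Lyra, 8, 2017, Hal, 24), (Lyra, 8, 2017, Hal, 33), (Vega, 1, 1983, Ada, 11), (Zephyr, 2, 2013, Kim, 17), (Zephyr, 2, 2013, Kim, 21), (Zephyr, 2, 2013, Kim, 26), (Zephyr, 40, 2011, Hal, 17), (Zephyr, 40, 2011, Hal, 21), (Zephyr, 40, 2011, Hal, 26)}.
Joining (Author ⨝ Member) and Book on mname yields {(Lyra, 20, 2017, Tai, 24, 21, ops), (Lyra, 20, 2017, Tai, 24, 31, k1), (Lyra, 20, 2017, Tai, 33, 21, ops), (Lyra, 20, 2017, Tai, 33, 31, k1), (Lyra, 36, 2024, Ada, 24, 14, mkt), (Lyra, 36, 2024, Ada, 33, 14, mkt), (Lyra, 8, 2017, Hal, 24, 17, fin), (Lyra, 8, 2017, Hal, 24, 18, x1), (Lyra, 8, 2017, Hal, 24, 37, ops), (Lyra, 8, 2017, Hal, 33, 17, fin), (Lyra, 8, 2017, Hal, 33, 18, x1), (Lyra, 8, 2017, Hal, 33, 37, ops), (Vega, 1, 1983, Ada, 11, 14, mkt), (Zephyr, 40, 2011, Hal, 17, 17, fin), (Zephyr, 40, 2011, Hal, 17, 18, x1), (Zephyr, 40, 2011, Hal, 17, 37, ops), (Zephyr, 40, 2011, Hal, 21, 17, fin), (Zephyr, 40, 2011, Hal, 21, 18, x1), (Zephyr, 40, 2011, Hal, 21, 37, ops), (Zephyr, 40, 2011, Hal, 26, 17, fin), (Zephyr, 40, 2011, Hal, 26, 18, x1), (Zephyr, 40, 2011, Hal, 26, 37, ops)}.
π_{mid, title, genre, aid, year, bid} gives {(1, Vega, mkt, 11, 1983, 14), (20, Lyra, k1, 24, 2017, 31), (20, Lyra, k1, 33, 2017, 31), (20, Lyra, ops, 24, 2017, 21), (20, Lyra, ops, 33, 2017, 21), (36, Lyra, mkt, 24, 2024, 14), (36, Lyra, mkt, 33, 2024, 14), (40, Zephyr, fin, 17, 2011, 17), (40, Zephyr, fin, 21, 2011, 17), (40, Zephyr, fin, 26, 2011, 17), (40, Zephyr, ops, 17, 2011, 37), (40, Zephyr, ops, 21, 2011, 37), (40, Zephyr, ops, 26, 2011, 37), (40, Zephyr, x1, 17, 2011, 18), (40, Zephyr, x1, 21, 2011, 18), (40, Zephyr, x1, 26, 2011, 18), (8, Lyra, fin, 24, 2017, 17), (8, Lyra, fin, 33, 2017, 17), (8, Lyra, ops, 24, 2017, 37), (8, Lyra, ops, 33, 2017, 37), (8, Lyra, x1, 24, 2017, 18), (8, Lyra, x1, 33, 2017, 18)}.
Filtering on mid = 8 AND aid ≠ 11 leaves {(8, Lyra, fin, 24, 2017, 17), (8, Lyra, fin, 33, 2017, 17), (8, Lyra, ops, 24, 2017, 37), (8, Lyra, ops, 33, 2017, 37), (8, Lyra, x1, 24, 2017, 18), (8, Lyra, x1, 33, 2017, 18)}.
π_{bid, aid} gives {(17, 24), (17, 33), (18, 24), (18, 33), (37, 24), (37, 33)}.

{(17, 24), (17, 33), (18, 24), (18, 33), (37, 24), (37, 33)}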